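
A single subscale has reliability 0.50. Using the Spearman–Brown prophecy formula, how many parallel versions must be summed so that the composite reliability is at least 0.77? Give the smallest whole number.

k ≥ ρ*(1−ρ₁)/(ρ₁(1−ρ*)) = 0.77·0.50 / (0.50·0.23) = 3.348.
Smallest integer k = 4.

4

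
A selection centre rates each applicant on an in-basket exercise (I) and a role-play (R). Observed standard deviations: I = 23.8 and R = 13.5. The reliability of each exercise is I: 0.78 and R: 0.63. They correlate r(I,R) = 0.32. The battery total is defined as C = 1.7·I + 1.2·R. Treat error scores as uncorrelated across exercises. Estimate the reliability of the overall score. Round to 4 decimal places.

0.8028

Var(C) = 1.7²·23.8² + 1.2²·13.5² + 2·[2.04·23.8·13.5·0.32] = 1899.45 + 419.489 = 2318.94.
Because errors are independent across components, Cov(Tᵢ,Tⱼ) = Cov(Xᵢ,Xⱼ); the off-diagonal part of the true-score variance is the same as above.
True-score variance = [1.7²·23.8²·0.78 + 1.2²·13.5²·0.63] + 419.489 = 1442.21 + 419.489 = 1861.7.
Reliability = 1861.7 / 2318.94 = 0.8028.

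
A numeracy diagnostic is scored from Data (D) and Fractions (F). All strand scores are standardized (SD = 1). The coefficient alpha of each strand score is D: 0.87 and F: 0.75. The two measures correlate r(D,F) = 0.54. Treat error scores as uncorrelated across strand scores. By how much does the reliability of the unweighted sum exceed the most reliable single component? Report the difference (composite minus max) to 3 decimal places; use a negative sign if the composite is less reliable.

0.007

Var(sum) = 2 + 1.08 = 3.08; true-score variance = 1.62 + 1.08 = 2.7; composite reliability = 0.8766.
Max component reliability = 0.8700.
Difference = 0.8766 − 0.8700 = 0.007.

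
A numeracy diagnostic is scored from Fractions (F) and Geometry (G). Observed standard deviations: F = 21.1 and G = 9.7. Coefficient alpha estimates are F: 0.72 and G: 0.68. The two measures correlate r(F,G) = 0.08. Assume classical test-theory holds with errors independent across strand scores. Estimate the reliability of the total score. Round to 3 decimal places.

Var(F+G) = 21.1² + 9.7² + 2·[21.1·9.7·0.08] = 539.3 + 32.7472 = 572.047.
Under uncorrelated errors the observed covariances equal the true-score covariances, so only the own-variance terms attenuate.
True-score variance = [21.1²·0.72 + 9.7²·0.68] + 32.7472 = 384.532 + 32.7472 = 417.28.
Reliability = 417.28 / 572.047 = 0.729.

0.729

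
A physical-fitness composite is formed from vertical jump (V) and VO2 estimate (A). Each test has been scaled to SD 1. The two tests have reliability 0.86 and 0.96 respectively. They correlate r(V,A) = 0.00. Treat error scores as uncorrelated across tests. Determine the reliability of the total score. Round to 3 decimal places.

0.910

Var(V+A) = 2 + 2·[0.00] = 2 + 0 = 2.
Because errors are independent across components, Cov(Tᵢ,Tⱼ) = Cov(Xᵢ,Xⱼ); the off-diagonal part of the true-score variance is the same as above.
True-score variance = [0.86 + 0.96] + 0 = 1.82 + 0 = 1.82.
Reliability = 1.82 / 2 = 0.910.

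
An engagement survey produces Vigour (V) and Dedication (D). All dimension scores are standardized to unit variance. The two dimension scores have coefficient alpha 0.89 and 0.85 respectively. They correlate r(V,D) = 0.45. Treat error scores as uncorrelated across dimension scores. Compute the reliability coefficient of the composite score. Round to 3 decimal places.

Var(V+D) = 2 + 2·[0.45] = 2 + 0.9 = 2.9.
With uncorrelated errors the cross-covariances are all true-score covariance, so they carry over unchanged; only the diagonal terms shrink to ρᵢσᵢ².
True-score variance = [0.89 + 0.85] + 0.9 = 1.74 + 0.9 = 2.64.
Reliability = 2.64 / 2.9 = 0.910.

0.910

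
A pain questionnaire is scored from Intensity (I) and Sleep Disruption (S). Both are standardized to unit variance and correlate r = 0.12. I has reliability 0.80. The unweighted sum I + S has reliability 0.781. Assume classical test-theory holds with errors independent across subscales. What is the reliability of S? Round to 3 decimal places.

0.709

Var(I+S) = 2 + 2·0.12 = 2.240.
True-score variance = ρ_I + ρ_S + 2·0.12, so 0.781 = (0.80 + ρ_S + 0.24) / 2.240.
ρ_S = 0.781·2.240 − 0.80 − 0.24 = 0.709.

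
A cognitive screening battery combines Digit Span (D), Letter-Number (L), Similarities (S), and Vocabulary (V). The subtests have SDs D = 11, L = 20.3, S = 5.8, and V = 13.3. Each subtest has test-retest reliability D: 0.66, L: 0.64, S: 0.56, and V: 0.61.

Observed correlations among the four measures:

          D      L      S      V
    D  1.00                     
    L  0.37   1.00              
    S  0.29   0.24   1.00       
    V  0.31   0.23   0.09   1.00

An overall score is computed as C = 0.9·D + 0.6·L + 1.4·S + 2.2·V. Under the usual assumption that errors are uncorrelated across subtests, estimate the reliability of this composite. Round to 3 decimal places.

Var(C) = 0.9²·11² + 0.6²·20.3² + 1.4²·5.8² + 2.2²·13.3² + 2·[0.54·11·20.3·0.37 + 1.26·11·5.8·0.29 + 1.98·11·13.3·0.31 + 0.84·20.3·5.8·0.24 + 1.32·20.3·13.3·0.23 + 3.08·5.8·13.3·0.09] = 1168.44 + 569.631 = 1738.08.
Because errors are independent across components, Cov(Tᵢ,Tⱼ) = Cov(Xᵢ,Xⱼ); the off-diagonal part of the true-score variance is the same as above.
True-score variance = [0.9²·11²·0.66 + 0.6²·20.3²·0.64 + 1.4²·5.8²·0.56 + 2.2²·13.3²·0.61] + 569.631 = 718.805 + 569.631 = 1288.44.
Reliability = 1288.44 / 1738.08 = 0.741.

0.741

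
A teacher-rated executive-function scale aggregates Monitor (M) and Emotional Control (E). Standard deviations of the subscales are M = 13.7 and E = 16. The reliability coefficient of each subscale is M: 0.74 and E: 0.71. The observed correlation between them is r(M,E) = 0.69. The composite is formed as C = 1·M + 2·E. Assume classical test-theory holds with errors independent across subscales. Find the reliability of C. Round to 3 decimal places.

Var(C) = 13.7² + 2²·16² + 2·[2·13.7·16·0.69] = 1211.69 + 604.992 = 1816.68.
With uncorrelated errors the cross-covariances are all true-score covariance, so they carry over unchanged; only the diagonal terms shrink to ρᵢσᵢ².
True-score variance = [13.7²·0.74 + 2²·16²·0.71] + 604.992 = 865.931 + 604.992 = 1470.92.
Reliability = 1470.92 / 1816.68 = 0.810.

0.810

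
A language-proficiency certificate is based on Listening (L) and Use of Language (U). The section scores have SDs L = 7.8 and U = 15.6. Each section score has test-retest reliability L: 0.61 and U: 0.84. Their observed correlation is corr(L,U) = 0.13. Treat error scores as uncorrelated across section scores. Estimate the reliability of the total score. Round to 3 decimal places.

Var(L+U) = 7.8² + 15.6² + 2·[7.8·15.6·0.13] = 304.2 + 31.6368 = 335.837.
With uncorrelated errors the cross-covariances are all true-score covariance, so they carry over unchanged; only the diagonal terms shrink to ρᵢσᵢ².
True-score variance = [7.8²·0.61 + 15.6²·0.84] + 31.6368 = 241.535 + 31.6368 = 273.172.
Reliability = 273.172 / 335.837 = 0.813.

0.813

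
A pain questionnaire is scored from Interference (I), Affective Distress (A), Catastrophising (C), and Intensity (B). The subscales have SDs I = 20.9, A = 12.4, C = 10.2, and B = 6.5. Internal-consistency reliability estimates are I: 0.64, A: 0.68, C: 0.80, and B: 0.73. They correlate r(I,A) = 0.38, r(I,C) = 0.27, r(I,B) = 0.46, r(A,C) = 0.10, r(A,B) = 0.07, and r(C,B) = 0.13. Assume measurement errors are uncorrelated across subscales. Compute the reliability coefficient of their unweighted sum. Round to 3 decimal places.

Var(I+A+C+B) = 20.9² + 12.4² + 10.2² + 6.5² + 2·[20.9·12.4·0.38 + 20.9·10.2·0.27 + 20.9·6.5·0.46 + 12.4·10.2·0.10 + 12.4·6.5·0.07 + 10.2·6.5·0.13] = 736.86 + 490.879 = 1227.74.
Under uncorrelated errors the observed covariances equal the true-score covariances, so only the own-variance terms attenuate.
True-score variance = [20.9²·0.64 + 12.4²·0.68 + 10.2²·0.80 + 6.5²·0.73] + 490.879 = 498.19 + 490.879 = 989.068.
Reliability = 989.068 / 1227.74 = 0.806.

0.806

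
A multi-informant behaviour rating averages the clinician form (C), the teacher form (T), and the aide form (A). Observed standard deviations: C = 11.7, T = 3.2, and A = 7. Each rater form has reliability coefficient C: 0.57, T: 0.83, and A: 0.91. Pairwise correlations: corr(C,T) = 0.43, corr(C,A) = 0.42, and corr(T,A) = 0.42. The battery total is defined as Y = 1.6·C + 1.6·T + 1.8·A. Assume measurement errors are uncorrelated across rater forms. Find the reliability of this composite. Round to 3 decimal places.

Var(Y) = 1.6²·11.7² + 1.6²·3.2² + 1.8²·7² + 2·[2.56·11.7·3.2·0.43 + 2.88·11.7·7·0.42 + 2.88·3.2·7·0.42] = 535.413 + 334.75 = 870.163.
Under uncorrelated errors the observed covariances equal the true-score covariances, so only the own-variance terms attenuate.
True-score variance = [1.6²·11.7²·0.57 + 1.6²·3.2²·0.83 + 1.8²·7²·0.91] + 334.75 = 365.979 + 334.75 = 700.73.
Reliability = 700.73 / 870.163 = 0.805.

0.805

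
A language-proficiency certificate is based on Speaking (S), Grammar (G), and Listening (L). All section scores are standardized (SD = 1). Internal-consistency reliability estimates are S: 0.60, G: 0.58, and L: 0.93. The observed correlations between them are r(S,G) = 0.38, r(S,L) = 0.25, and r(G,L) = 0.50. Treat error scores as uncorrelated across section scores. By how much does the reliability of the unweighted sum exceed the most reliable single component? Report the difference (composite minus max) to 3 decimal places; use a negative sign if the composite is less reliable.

Var(sum) = 3 + 2.26 = 5.26; true-score variance = 2.11 + 2.26 = 4.37; composite reliability = 0.8308.
Max component reliability = 0.9300.
Difference = 0.8308 − 0.9300 = -0.099.

-0.099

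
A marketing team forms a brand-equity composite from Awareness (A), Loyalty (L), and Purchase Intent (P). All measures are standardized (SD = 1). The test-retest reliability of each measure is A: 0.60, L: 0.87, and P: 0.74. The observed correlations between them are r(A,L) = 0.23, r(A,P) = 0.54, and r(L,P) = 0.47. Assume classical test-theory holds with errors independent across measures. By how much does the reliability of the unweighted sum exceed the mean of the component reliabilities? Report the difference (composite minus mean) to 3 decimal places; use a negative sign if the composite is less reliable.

Var(sum) = 3 + 2.48 = 5.48; true-score variance = 2.21 + 2.48 = 4.69; composite reliability = 0.8558.
Mean component reliability = 0.7367.
Difference = 0.8558 − 0.7367 = 0.119.

0.119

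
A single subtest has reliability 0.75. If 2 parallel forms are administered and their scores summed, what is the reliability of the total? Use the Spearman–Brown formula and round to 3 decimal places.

0.857

ρ_k = kρ / (1 + (k−1)ρ) = 2·0.75 / (1 + 1·0.75) = 1.500 / 1.750 = 0.857.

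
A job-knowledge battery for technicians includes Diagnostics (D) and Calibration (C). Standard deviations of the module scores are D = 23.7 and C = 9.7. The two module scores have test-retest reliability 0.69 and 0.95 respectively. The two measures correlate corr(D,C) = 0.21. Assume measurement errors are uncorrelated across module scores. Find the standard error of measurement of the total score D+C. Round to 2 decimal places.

Var(total) = 655.78 + 96.5538 = 752.334.
True-score variance = 476.952 + 96.5538 = 573.505, so reliability = 0.7623.
Error variance = 752.334 − 573.505 = 178.828; SEM = √178.828 = 13.37.

13.37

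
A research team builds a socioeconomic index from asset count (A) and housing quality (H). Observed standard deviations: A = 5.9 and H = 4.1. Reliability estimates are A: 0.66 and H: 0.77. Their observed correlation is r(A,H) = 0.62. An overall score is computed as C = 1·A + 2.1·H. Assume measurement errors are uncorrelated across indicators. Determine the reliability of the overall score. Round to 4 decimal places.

Var(C) = 5.9² + 2.1²·4.1² + 2·[2.1·5.9·4.1·0.62] = 108.942 + 62.9908 = 171.933.
With uncorrelated errors the cross-covariances are all true-score covariance, so they carry over unchanged; only the diagonal terms shrink to ρᵢσᵢ².
True-score variance = [5.9²·0.66 + 2.1²·4.1²·0.77] + 62.9908 = 80.0563 + 62.9908 = 143.047.
Reliability = 143.047 / 171.933 = 0.8320.

0.8320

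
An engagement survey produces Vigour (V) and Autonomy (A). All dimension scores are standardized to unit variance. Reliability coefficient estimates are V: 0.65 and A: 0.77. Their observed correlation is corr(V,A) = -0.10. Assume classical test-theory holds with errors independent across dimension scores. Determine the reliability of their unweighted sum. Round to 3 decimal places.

0.678

Var(V+A) = 2 + 2·[(-0.10)] = 2 − 0.2 = 1.8.
Under uncorrelated errors the observed covariances equal the true-score covariances, so only the own-variance terms attenuate.
True-score variance = [0.65 + 0.77] − 0.2 = 1.42 − 0.2 = 1.22.
Reliability = 1.22 / 1.8 = 0.678.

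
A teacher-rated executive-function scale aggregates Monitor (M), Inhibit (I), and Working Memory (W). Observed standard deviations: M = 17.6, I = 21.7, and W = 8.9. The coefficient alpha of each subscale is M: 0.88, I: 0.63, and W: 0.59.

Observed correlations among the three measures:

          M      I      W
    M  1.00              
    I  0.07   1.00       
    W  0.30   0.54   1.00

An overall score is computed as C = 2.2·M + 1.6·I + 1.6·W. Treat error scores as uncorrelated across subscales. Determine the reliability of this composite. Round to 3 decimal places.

Var(C) = 2.2²·17.6² + 1.6²·21.7² + 1.6²·8.9² + 2·[3.52·17.6·21.7·0.07 + 3.52·17.6·8.9·0.30 + 2.56·21.7·8.9·0.54] = 2907.49 + 1053 = 3960.49.
Under uncorrelated errors the observed covariances equal the true-score covariances, so only the own-variance terms attenuate.
True-score variance = [2.2²·17.6²·0.88 + 1.6²·21.7²·0.63 + 1.6²·8.9²·0.59] + 1053 = 2198.42 + 1053 = 3251.42.
Reliability = 3251.42 / 3960.49 = 0.821.

0.821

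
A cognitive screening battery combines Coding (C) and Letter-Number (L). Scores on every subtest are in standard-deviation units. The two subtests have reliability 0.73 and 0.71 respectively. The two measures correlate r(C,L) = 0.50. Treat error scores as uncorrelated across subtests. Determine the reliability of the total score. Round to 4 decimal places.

0.8133

Var(C+L) = 2 + 2·[0.50] = 2 + 1 = 3.
With uncorrelated errors the cross-covariances are all true-score covariance, so they carry over unchanged; only the diagonal terms shrink to ρᵢσᵢ².
True-score variance = [0.73 + 0.71] + 1 = 1.44 + 1 = 2.44.
Reliability = 2.44 / 3 = 0.8133.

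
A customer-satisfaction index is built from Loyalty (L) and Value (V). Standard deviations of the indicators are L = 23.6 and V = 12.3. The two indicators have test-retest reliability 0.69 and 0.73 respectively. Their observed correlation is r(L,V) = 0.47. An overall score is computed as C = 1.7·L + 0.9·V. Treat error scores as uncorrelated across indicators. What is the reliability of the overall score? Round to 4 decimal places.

Var(C) = 1.7²·23.6² + 0.9²·12.3² + 2·[1.53·23.6·12.3·0.47] = 1732.16 + 417.481 = 2149.64.
Because errors are independent across components, Cov(Tᵢ,Tⱼ) = Cov(Xᵢ,Xⱼ); the off-diagonal part of the true-score variance is the same as above.
True-score variance = [1.7²·23.6²·0.69 + 0.9²·12.3²·0.73] + 417.481 = 1200.09 + 417.481 = 1617.57.
Reliability = 1617.57 / 2149.64 = 0.7525.

0.7525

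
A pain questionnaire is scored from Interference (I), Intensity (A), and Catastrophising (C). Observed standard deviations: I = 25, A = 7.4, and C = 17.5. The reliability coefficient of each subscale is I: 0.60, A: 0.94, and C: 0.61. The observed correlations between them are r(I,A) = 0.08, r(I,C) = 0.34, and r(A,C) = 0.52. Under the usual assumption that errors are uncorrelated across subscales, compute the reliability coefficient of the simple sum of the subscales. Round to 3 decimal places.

0.743

Var(I+A+C) = 25² + 7.4² + 17.5² + 2·[25·7.4·0.08 + 25·17.5·0.34 + 7.4·17.5·0.52] = 986.01 + 461.78 = 1447.79.
Because errors are independent across components, Cov(Tᵢ,Tⱼ) = Cov(Xᵢ,Xⱼ); the off-diagonal part of the true-score variance is the same as above.
True-score variance = [25²·0.60 + 7.4²·0.94 + 17.5²·0.61] + 461.78 = 613.287 + 461.78 = 1075.07.
Reliability = 1075.07 / 1447.79 = 0.743.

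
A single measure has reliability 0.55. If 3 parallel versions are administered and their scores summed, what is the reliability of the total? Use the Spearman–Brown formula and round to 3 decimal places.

0.786

ρ_k = kρ / (1 + (k−1)ρ) = 3·0.55 / (1 + 2·0.55) = 1.650 / 2.100 = 0.786.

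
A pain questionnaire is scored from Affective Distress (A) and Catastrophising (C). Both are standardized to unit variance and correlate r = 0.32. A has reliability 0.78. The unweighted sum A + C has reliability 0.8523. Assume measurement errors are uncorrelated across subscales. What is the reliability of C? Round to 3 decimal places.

Var(A+C) = 2 + 2·0.32 = 2.640.
True-score variance = ρ_A + ρ_C + 2·0.32, so 0.8523 = (0.78 + ρ_C + 0.64) / 2.640.
ρ_C = 0.8523·2.640 − 0.78 − 0.64 = 0.830.

0.830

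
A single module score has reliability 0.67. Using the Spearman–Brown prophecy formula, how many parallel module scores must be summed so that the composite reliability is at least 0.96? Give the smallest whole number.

12

k ≥ ρ*(1−ρ₁)/(ρ₁(1−ρ*)) = 0.96·0.33 / (0.67·0.04) = 11.821.
Smallest integer k = 12.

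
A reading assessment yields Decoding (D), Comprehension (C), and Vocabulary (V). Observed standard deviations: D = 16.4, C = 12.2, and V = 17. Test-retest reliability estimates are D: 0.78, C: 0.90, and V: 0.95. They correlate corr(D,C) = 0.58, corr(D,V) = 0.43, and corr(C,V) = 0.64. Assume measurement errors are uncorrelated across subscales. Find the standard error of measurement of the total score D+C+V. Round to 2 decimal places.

9.41

Var(total) = 706.8 + 737.333 = 1444.13.
True-score variance = 618.295 + 737.333 = 1355.63, so reliability = 0.9387.
Error variance = 1444.13 − 1355.63 = 88.5052; SEM = √88.5052 = 9.41.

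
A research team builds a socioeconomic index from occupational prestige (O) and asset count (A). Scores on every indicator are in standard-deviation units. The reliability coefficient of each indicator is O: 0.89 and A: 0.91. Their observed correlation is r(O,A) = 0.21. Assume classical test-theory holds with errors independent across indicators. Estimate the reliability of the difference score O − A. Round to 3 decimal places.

0.873

Var(O−A) = 1 + 1 − 2·0.21 = 2 − 0.42 = 1.58.
With uncorrelated errors the cross-covariances are all true-score covariance, so they carry over unchanged; only the diagonal terms shrink to ρᵢσᵢ².
True-score variance = [0.89 + 0.91] − 0.42 = 1.8 − 0.42 = 1.38.
Reliability = 1.38 / 1.58 = 0.873.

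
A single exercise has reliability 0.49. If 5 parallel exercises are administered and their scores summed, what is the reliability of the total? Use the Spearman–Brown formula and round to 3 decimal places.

0.828

ρ_k = kρ / (1 + (k−1)ρ) = 5·0.49 / (1 + 4·0.49) = 2.450 / 2.960 = 0.828.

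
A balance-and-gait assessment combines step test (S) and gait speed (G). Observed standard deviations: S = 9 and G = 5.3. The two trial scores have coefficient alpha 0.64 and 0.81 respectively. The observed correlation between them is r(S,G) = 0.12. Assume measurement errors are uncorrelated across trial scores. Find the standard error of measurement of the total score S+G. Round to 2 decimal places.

Var(total) = 109.09 + 11.448 = 120.538.
True-score variance = 74.5929 + 11.448 = 86.0409, so reliability = 0.7138.
Error variance = 120.538 − 86.0409 = 34.4971; SEM = √34.4971 = 5.87.

5.87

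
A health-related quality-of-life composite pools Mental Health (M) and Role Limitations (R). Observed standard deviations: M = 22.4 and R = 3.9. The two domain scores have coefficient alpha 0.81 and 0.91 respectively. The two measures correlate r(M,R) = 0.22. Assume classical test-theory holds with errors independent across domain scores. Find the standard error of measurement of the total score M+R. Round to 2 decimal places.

Var(total) = 516.97 + 38.4384 = 555.408.
True-score variance = 420.267 + 38.4384 = 458.705, so reliability = 0.8259.
Error variance = 555.408 − 458.705 = 96.7033; SEM = √96.7033 = 9.83.

9.83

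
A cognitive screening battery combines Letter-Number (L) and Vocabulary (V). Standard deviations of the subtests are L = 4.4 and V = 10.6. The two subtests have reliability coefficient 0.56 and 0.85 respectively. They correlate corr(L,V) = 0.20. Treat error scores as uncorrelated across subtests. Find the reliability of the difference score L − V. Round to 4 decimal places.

Var(L−V) = 4.4² + 10.6² − 2·4.4·10.6·0.20 = 131.72 − 18.656 = 113.064.
Under uncorrelated errors the observed covariances equal the true-score covariances, so only the own-variance terms attenuate.
True-score variance = [4.4²·0.56 + 10.6²·0.85] − 18.656 = 106.348 − 18.656 = 87.6916.
Reliability = 87.6916 / 113.064 = 0.7756.

0.7756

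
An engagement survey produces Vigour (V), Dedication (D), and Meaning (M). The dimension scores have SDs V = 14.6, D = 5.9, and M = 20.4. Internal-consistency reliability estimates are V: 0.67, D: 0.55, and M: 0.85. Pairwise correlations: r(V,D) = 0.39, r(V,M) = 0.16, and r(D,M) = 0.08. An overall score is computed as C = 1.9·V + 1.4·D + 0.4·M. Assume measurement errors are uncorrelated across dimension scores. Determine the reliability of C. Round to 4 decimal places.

Var(C) = 1.9²·14.6² + 1.4²·5.9² + 0.4²·20.4² + 2·[2.66·14.6·5.9·0.39 + 0.76·14.6·20.4·0.16 + 0.56·5.9·20.4·0.08] = 904.321 + 261.942 = 1166.26.
Under uncorrelated errors the observed covariances equal the true-score covariances, so only the own-variance terms attenuate.
True-score variance = [1.9²·14.6²·0.67 + 1.4²·5.9²·0.55 + 0.4²·20.4²·0.85] + 261.942 = 609.693 + 261.942 = 871.635.
Reliability = 871.635 / 1166.26 = 0.7474.

0.7474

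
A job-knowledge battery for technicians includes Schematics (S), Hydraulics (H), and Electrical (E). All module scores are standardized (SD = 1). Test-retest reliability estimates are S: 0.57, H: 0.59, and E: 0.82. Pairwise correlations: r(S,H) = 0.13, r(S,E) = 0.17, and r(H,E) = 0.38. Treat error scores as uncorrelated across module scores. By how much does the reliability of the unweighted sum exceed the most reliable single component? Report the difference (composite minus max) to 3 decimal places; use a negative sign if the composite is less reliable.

-0.054

Var(sum) = 3 + 1.36 = 4.36; true-score variance = 1.98 + 1.36 = 3.34; composite reliability = 0.7661.
Max component reliability = 0.8200.
Difference = 0.7661 − 0.8200 = -0.054.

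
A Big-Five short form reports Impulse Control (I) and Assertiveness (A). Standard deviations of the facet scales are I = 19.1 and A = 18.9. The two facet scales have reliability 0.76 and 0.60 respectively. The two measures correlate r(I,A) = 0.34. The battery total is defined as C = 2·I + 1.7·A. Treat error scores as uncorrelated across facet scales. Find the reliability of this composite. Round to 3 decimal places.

Var(C) = 2²·19.1² + 1.7²·18.9² + 2·[3.4·19.1·18.9·0.34] = 2491.58 + 834.609 = 3326.19.
With uncorrelated errors the cross-covariances are all true-score covariance, so they carry over unchanged; only the diagonal terms shrink to ρᵢσᵢ².
True-score variance = [2²·19.1²·0.76 + 1.7²·18.9²·0.60] + 834.609 = 1728.42 + 834.609 = 2563.03.
Reliability = 2563.03 / 3326.19 = 0.771.

0.771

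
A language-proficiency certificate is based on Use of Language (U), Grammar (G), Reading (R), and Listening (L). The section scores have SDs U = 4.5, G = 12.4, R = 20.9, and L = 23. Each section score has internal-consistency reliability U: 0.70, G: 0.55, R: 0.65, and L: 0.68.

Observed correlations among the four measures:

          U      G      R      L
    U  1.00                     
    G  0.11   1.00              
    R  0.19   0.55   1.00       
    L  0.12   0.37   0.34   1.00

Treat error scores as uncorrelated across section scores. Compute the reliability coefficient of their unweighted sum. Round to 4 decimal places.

0.8048

Var(U+G+R+L) = 4.5² + 12.4² + 20.9² + 23² + 2·[4.5·12.4·0.11 + 4.5·20.9·0.19 + 4.5·23·0.12 + 12.4·20.9·0.55 + 12.4·23·0.37 + 20.9·23·0.34] = 1139.82 + 895.855 = 2035.67.
Because errors are independent across components, Cov(Tᵢ,Tⱼ) = Cov(Xᵢ,Xⱼ); the off-diagonal part of the true-score variance is the same as above.
True-score variance = [4.5²·0.70 + 12.4²·0.55 + 20.9²·0.65 + 23²·0.68] + 895.855 = 742.389 + 895.855 = 1638.24.
Reliability = 1638.24 / 2035.67 = 0.8048.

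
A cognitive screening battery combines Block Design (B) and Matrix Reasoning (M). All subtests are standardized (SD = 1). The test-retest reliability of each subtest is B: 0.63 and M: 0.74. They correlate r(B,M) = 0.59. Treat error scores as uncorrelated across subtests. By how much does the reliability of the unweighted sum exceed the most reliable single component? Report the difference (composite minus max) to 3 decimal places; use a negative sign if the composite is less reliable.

0.062

Var(sum) = 2 + 1.18 = 3.18; true-score variance = 1.37 + 1.18 = 2.55; composite reliability = 0.8019.
Max component reliability = 0.7400.
Difference = 0.8019 − 0.7400 = 0.062.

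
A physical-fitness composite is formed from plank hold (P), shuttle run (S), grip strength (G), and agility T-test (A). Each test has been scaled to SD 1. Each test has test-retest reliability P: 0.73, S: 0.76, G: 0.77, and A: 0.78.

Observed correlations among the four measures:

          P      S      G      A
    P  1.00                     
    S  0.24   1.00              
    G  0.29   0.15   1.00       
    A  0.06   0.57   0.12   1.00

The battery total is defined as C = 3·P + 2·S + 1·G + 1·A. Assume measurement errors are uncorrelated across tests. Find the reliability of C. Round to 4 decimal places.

Var(C) = 3² + 2² + 1 + 1 + 2·[6·0.24 + 3·0.29 + 3·0.06 + 2·0.15 + 2·0.57 + 0.12] = 15 + 8.1 = 23.1.
Under uncorrelated errors the observed covariances equal the true-score covariances, so only the own-variance terms attenuate.
True-score variance = [3²·0.73 + 2²·0.76 + 0.77 + 0.78] + 8.1 = 11.16 + 8.1 = 19.26.
Reliability = 19.26 / 23.1 = 0.8338.

0.8338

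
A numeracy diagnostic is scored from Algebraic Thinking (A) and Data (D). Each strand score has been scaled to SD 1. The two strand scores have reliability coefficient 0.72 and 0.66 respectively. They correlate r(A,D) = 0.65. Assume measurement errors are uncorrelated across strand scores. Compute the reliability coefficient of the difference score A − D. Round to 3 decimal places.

Var(A−D) = 1 + 1 − 2·0.65 = 2 − 1.3 = 0.7.
With uncorrelated errors the cross-covariances are all true-score covariance, so they carry over unchanged; only the diagonal terms shrink to ρᵢσᵢ².
True-score variance = [0.72 + 0.66] − 1.3 = 1.38 − 1.3 = 0.08.
Reliability = 0.08 / 0.7 = 0.114.

0.114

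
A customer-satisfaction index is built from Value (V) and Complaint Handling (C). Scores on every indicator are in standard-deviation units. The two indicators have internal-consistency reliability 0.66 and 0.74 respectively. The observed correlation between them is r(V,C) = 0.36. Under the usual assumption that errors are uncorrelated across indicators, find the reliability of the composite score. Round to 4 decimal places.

Var(V+C) = 2 + 2·[0.36] = 2 + 0.72 = 2.72.
With uncorrelated errors the cross-covariances are all true-score covariance, so they carry over unchanged; only the diagonal terms shrink to ρᵢσᵢ².
True-score variance = [0.66 + 0.74] + 0.72 = 1.4 + 0.72 = 2.12.
Reliability = 2.12 / 2.72 = 0.7794.

0.7794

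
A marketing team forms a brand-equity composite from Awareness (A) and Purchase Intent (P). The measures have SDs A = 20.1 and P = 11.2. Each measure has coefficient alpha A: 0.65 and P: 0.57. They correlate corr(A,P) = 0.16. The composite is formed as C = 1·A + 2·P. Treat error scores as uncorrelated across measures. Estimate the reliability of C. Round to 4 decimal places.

Var(C) = 20.1² + 2²·11.2² + 2·[2·20.1·11.2·0.16] = 905.77 + 144.077 = 1049.85.
Under uncorrelated errors the observed covariances equal the true-score covariances, so only the own-variance terms attenuate.
True-score variance = [20.1²·0.65 + 2²·11.2²·0.57] + 144.077 = 548.61 + 144.077 = 692.687.
Reliability = 692.687 / 1049.85 = 0.6598.

0.6598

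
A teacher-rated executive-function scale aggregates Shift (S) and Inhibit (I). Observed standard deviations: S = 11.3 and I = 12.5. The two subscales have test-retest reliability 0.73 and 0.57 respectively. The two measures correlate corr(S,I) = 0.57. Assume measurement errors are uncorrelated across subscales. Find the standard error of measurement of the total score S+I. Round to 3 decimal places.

Var(total) = 283.94 + 161.025 = 444.965.
True-score variance = 182.276 + 161.025 = 343.301, so reliability = 0.7715.
Error variance = 444.965 − 343.301 = 101.664; SEM = √101.664 = 10.083.

10.083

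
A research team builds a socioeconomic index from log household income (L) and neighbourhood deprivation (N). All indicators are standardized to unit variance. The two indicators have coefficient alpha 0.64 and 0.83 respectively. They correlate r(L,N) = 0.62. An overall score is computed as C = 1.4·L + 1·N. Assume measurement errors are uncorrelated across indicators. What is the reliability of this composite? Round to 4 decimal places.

0.8135

Var(C) = 1.4² + 1 + 2·[1.4·0.62] = 2.96 + 1.736 = 4.696.
Because errors are independent across components, Cov(Tᵢ,Tⱼ) = Cov(Xᵢ,Xⱼ); the off-diagonal part of the true-score variance is the same as above.
True-score variance = [1.4²·0.64 + 0.83] + 1.736 = 2.0844 + 1.736 = 3.8204.
Reliability = 3.8204 / 4.696 = 0.8135.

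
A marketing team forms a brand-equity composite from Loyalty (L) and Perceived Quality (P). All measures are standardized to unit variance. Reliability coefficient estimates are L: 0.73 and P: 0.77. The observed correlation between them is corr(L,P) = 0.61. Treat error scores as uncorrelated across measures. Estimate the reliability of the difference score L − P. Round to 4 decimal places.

Var(L−P) = 1 + 1 − 2·0.61 = 2 − 1.22 = 0.78.
With uncorrelated errors the cross-covariances are all true-score covariance, so they carry over unchanged; only the diagonal terms shrink to ρᵢσᵢ².
True-score variance = [0.73 + 0.77] − 1.22 = 1.5 − 1.22 = 0.28.
Reliability = 0.28 / 0.78 = 0.3590.

0.3590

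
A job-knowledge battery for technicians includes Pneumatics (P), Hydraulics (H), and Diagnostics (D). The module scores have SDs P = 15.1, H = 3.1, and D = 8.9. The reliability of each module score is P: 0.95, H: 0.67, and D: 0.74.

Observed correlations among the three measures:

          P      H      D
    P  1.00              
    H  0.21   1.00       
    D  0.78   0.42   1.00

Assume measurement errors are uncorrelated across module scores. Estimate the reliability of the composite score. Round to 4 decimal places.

0.9382

Var(P+H+D) = 15.1² + 3.1² + 8.9² + 2·[15.1·3.1·0.21 + 15.1·8.9·0.78 + 3.1·8.9·0.42] = 316.83 + 252.484 = 569.314.
Because errors are independent across components, Cov(Tᵢ,Tⱼ) = Cov(Xᵢ,Xⱼ); the off-diagonal part of the true-score variance is the same as above.
True-score variance = [15.1²·0.95 + 3.1²·0.67 + 8.9²·0.74] + 252.484 = 281.664 + 252.484 = 534.148.
Reliability = 534.148 / 569.314 = 0.9382.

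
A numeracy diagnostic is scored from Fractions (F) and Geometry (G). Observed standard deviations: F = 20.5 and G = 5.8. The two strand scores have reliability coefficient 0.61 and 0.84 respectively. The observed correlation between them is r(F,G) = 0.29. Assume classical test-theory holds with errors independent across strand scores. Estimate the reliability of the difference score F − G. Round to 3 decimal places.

0.560

Var(F−G) = 20.5² + 5.8² − 2·20.5·5.8·0.29 = 453.89 − 68.962 = 384.928.
Because errors are independent across components, Cov(Tᵢ,Tⱼ) = Cov(Xᵢ,Xⱼ); the off-diagonal part of the true-score variance is the same as above.
True-score variance = [20.5²·0.61 + 5.8²·0.84] − 68.962 = 284.61 − 68.962 = 215.648.
Reliability = 215.648 / 384.928 = 0.560.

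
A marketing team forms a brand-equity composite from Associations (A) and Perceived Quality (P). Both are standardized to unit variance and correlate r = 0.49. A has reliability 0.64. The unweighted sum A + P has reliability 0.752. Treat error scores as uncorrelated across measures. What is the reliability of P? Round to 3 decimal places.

Var(A+P) = 2 + 2·0.49 = 2.980.
True-score variance = ρ_A + ρ_P + 2·0.49, so 0.752 = (0.64 + ρ_P + 0.98) / 2.980.
ρ_P = 0.752·2.980 − 0.64 − 0.98 = 0.621.

0.621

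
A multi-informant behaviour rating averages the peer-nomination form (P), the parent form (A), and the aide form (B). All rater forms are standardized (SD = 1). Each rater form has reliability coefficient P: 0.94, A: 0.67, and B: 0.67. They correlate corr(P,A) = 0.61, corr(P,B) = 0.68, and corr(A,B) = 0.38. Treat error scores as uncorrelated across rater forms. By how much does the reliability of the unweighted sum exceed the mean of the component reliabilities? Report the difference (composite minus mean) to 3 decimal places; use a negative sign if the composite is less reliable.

0.126

Var(sum) = 3 + 3.34 = 6.34; true-score variance = 2.28 + 3.34 = 5.62; composite reliability = 0.8864.
Mean component reliability = 0.7600.
Difference = 0.8864 − 0.7600 = 0.126.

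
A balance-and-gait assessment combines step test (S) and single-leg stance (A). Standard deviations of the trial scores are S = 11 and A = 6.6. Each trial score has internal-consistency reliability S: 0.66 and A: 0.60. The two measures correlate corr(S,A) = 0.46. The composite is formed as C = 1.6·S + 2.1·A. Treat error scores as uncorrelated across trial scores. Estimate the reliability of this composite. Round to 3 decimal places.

Var(C) = 1.6²·11² + 2.1²·6.6² + 2·[3.36·11·6.6·0.46] = 501.86 + 224.421 = 726.281.
Under uncorrelated errors the observed covariances equal the true-score covariances, so only the own-variance terms attenuate.
True-score variance = [1.6²·11²·0.66 + 2.1²·6.6²·0.60] + 224.421 = 319.701 + 224.421 = 544.122.
Reliability = 544.122 / 726.281 = 0.749.

0.749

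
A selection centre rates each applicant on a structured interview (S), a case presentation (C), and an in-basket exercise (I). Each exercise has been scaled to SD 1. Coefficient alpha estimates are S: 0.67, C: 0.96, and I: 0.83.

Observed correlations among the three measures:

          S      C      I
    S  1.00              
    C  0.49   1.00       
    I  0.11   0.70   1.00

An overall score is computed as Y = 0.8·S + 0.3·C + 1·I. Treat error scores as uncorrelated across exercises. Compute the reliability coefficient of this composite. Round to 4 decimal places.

0.8498

Var(Y) = 0.8² + 0.3² + 1 + 2·[0.24·0.49 + 0.8·0.11 + 0.3·0.70] = 1.73 + 0.8312 = 2.5612.
Because errors are independent across components, Cov(Tᵢ,Tⱼ) = Cov(Xᵢ,Xⱼ); the off-diagonal part of the true-score variance is the same as above.
True-score variance = [0.8²·0.67 + 0.3²·0.96 + 0.83] + 0.8312 = 1.3452 + 0.8312 = 2.1764.
Reliability = 2.1764 / 2.5612 = 0.8498.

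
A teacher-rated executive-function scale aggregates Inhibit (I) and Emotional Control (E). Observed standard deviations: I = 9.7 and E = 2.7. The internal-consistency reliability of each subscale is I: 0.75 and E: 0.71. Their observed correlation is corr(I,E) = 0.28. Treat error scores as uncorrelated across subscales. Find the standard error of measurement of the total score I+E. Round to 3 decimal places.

5.063

Var(total) = 101.38 + 14.6664 = 116.046.
True-score variance = 75.7434 + 14.6664 = 90.4098, so reliability = 0.7791.
Error variance = 116.046 − 90.4098 = 25.6366; SEM = √25.6366 = 5.063.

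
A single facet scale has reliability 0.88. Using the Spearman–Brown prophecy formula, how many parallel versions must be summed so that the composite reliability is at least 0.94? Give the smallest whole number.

3

k ≥ ρ*(1−ρ₁)/(ρ₁(1−ρ*)) = 0.94·0.12 / (0.88·0.06) = 2.136.
Smallest integer k = 3.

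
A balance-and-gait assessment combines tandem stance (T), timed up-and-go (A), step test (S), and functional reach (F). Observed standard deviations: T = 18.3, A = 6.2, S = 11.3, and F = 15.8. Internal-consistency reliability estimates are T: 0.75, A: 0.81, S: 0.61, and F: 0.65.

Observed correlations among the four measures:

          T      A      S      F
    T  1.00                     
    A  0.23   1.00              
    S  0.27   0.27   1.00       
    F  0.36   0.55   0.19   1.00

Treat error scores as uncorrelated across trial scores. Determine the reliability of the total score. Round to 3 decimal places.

0.829

Var(T+A+S+F) = 18.3² + 6.2² + 11.3² + 15.8² + 2·[18.3·6.2·0.23 + 18.3·11.3·0.27 + 18.3·15.8·0.36 + 6.2·11.3·0.27 + 6.2·15.8·0.55 + 11.3·15.8·0.19] = 750.66 + 585.473 = 1336.13.
Because errors are independent across components, Cov(Tᵢ,Tⱼ) = Cov(Xᵢ,Xⱼ); the off-diagonal part of the true-score variance is the same as above.
True-score variance = [18.3²·0.75 + 6.2²·0.81 + 11.3²·0.61 + 15.8²·0.65] + 585.473 = 522.461 + 585.473 = 1107.93.
Reliability = 1107.93 / 1336.13 = 0.829.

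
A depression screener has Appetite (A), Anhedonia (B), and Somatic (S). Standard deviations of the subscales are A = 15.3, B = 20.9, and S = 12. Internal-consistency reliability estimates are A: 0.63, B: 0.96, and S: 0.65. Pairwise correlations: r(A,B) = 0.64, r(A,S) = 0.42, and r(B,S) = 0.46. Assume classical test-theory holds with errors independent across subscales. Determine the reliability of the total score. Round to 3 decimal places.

Var(A+B+S) = 15.3² + 20.9² + 12² + 2·[15.3·20.9·0.64 + 15.3·12·0.42 + 20.9·12·0.46] = 814.9 + 794.266 = 1609.17.
Because errors are independent across components, Cov(Tᵢ,Tⱼ) = Cov(Xᵢ,Xⱼ); the off-diagonal part of the true-score variance is the same as above.
True-score variance = [15.3²·0.63 + 20.9²·0.96 + 12²·0.65] + 794.266 = 660.414 + 794.266 = 1454.68.
Reliability = 1454.68 / 1609.17 = 0.904.

0.904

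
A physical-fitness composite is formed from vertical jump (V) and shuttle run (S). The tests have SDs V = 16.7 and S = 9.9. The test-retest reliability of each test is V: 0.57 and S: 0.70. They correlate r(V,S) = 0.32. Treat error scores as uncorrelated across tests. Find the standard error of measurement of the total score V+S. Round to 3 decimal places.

12.220

Var(total) = 376.9 + 105.811 = 482.711.
True-score variance = 227.574 + 105.811 = 333.385, so reliability = 0.6907.
Error variance = 482.711 − 333.385 = 149.326; SEM = √149.326 = 12.220.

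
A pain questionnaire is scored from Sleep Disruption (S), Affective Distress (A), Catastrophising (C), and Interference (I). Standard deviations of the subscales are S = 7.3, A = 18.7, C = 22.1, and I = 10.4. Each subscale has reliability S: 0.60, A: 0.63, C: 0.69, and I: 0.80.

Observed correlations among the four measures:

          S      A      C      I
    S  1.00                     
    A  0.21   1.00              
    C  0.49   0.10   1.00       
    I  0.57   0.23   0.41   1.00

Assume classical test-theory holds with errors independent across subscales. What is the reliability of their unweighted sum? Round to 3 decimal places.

0.805

Var(S+A+C+I) = 7.3² + 18.7² + 22.1² + 10.4² + 2·[7.3·18.7·0.21 + 7.3·22.1·0.49 + 7.3·10.4·0.57 + 18.7·22.1·0.10 + 18.7·10.4·0.23 + 22.1·10.4·0.41] = 999.55 + 662.57 = 1662.12.
Under uncorrelated errors the observed covariances equal the true-score covariances, so only the own-variance terms attenuate.
True-score variance = [7.3²·0.60 + 18.7²·0.63 + 22.1²·0.69 + 10.4²·0.80] + 662.57 = 675.81 + 662.57 = 1338.38.
Reliability = 1338.38 / 1662.12 = 0.805.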